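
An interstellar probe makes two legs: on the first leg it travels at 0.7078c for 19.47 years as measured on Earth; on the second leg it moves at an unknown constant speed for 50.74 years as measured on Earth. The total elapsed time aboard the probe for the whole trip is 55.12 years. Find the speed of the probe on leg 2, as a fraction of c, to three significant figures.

β = 0.579

Leg 1: γ = 1/√(1 − 0.7078²) = 1/√0.4990 = 1.416; τ_1 = 19.47/1.416 = 13.75 years.
Leg 2: speed unknown; τ_2 = 50.74/γ_2.
Total proper time: 13.75 + τ_2 = 55.12, so τ_2 = 55.12 − 13.75 = 41.37 years.
γ_2 = 50.74/41.37 = 1.227; β = √(1 − 1/γ²) = √0.3354.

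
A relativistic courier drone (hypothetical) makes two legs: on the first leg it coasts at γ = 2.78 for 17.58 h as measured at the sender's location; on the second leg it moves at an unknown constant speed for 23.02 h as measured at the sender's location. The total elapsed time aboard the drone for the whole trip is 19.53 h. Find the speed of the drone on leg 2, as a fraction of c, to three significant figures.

β = 0.819

Leg 1: γ = 2.78; τ_1 = 17.58/2.780 = 6.324 h.
Leg 2: speed unknown; τ_2 = 23.02/γ_2.
Total proper time: 6.324 + τ_2 = 19.53, so τ_2 = 19.53 − 6.324 = 13.21 h.
γ_2 = 23.02/13.21 = 1.743; β = √(1 − 1/γ²) = √0.6709.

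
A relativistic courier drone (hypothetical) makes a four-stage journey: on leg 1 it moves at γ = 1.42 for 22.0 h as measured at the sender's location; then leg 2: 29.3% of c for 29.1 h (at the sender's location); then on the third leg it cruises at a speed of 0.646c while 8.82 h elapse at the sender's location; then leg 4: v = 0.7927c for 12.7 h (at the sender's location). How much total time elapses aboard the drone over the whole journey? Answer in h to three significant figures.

τ = 57.8 h

Leg 1: γ = 1.42; τ_1 = 22.0/1.420 = 15.49 h.
Leg 2: β = 0.293; γ = 1/√(1 − 0.293²) = 1/√0.9142 = 1.046; τ_2 = 29.1/1.046 = 27.82 h.
Leg 3: γ = 1/√(1 − 0.646²) = 1/√0.5827 = 1.310; τ_3 = 8.82/1.310 = 6.733 h.
Leg 4: γ = 1/√(1 − 0.7927²) = 1/√0.3716 = 1.640; τ_4 = 12.7/1.640 = 7.742 h.
Total: 15.49 + 27.82 + 6.733 + 7.742 h.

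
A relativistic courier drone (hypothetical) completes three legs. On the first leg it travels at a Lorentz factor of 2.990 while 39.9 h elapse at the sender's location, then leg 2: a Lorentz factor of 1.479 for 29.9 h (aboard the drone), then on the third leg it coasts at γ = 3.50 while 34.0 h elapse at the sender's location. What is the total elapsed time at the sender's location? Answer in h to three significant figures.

Δt = 118 h

Leg 1: 39.9 h is already measured at the sender's location.
Leg 2: γ = 1.479; Δt_2 = 1.479 × 29.9 = 44.22 h.
Leg 3: 34.0 h is already measured at the sender's location.
Total: 39.90 + 44.22 + 34.00 h.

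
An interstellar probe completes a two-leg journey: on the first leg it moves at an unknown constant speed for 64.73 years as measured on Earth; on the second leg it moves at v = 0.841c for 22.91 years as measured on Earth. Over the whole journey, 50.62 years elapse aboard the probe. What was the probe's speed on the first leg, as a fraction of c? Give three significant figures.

Leg 1: speed unknown; τ_1 = 64.73/γ_1.
Leg 2: γ = 1/√(1 − 0.841²) = 1/√0.2927 = 1.848; τ_2 = 22.91/1.848 = 12.40 years.
Total proper time: τ_1 + 12.40 = 50.62, so τ_1 = 50.62 − 12.40 = 38.22 years.
γ_1 = 64.73/38.22 = 1.693; β = √(1 − 1/γ²) = √0.6513.

β = 0.807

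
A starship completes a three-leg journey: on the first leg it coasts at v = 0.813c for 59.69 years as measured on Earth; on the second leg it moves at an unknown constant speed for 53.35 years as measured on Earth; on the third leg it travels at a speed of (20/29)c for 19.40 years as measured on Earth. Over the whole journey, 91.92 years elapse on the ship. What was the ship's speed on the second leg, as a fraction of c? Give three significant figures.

β = 0.589

Leg 1: γ = 1/√(1 − 0.813²) = 1/√0.3390 = 1.717; τ_1 = 59.69/1.717 = 34.76 years.
Leg 2: speed unknown; τ_2 = 53.35/γ_2.
Leg 3: γ = 1/√(1 − (20/29)²) = 29/21 ≈ 1.381; τ_3 = 19.40/1.381 = 14.05 years.
Total proper time: 34.76 + τ_2 + 14.05 = 91.92, so τ_2 = 91.92 − 48.80 = 43.12 years.
γ_2 = 53.35/43.12 = 1.237; β = √(1 − 1/γ²) = √0.3468.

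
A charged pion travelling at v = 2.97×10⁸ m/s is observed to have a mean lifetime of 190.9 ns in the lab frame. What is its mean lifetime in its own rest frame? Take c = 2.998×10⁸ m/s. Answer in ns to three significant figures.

β = 2.97×10⁸/2.998×10⁸ = 0.9907; γ = 1/√(1 − 0.9907²) = 7.334
The lab-frame lifetime is the dilated interval; the proper lifetime is τ₀ = Δt/γ = 190.9/7.334 ns.

τ₀ = 26.0 ns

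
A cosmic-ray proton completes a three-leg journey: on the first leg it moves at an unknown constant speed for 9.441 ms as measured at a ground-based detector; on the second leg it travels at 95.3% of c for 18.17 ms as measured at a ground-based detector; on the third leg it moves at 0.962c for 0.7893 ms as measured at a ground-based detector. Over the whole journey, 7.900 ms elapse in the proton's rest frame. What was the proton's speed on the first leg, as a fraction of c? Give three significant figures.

Leg 1: speed unknown; τ_1 = 9.441/γ_1.
Leg 2: β = 0.953; γ = 1/√(1 − 0.953²) = 1/√0.09179 = 3.301; τ_2 = 18.17/3.301 = 5.505 ms.
Leg 3: γ = 1/√(1 − 0.962²) = 1/√0.07456 = 3.662; τ_3 = 0.7893/3.662 = 0.2155 ms.
Total proper time: τ_1 + 5.505 + 0.2155 = 7.900, so τ_1 = 7.900 − 5.720 = 2.180 ms.
γ_1 = 9.441/2.180 = 4.332; β = √(1 − 1/γ²) = √0.9467.

β = 0.973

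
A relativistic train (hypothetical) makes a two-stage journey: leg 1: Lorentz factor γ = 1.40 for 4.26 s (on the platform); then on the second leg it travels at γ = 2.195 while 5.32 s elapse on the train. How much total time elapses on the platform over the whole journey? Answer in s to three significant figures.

Leg 1: 4.26 s is already measured on the platform.
Leg 2: γ = 2.195; Δt_2 = 2.195 × 5.32 = 11.68 s.
Total: 4.260 + 11.68 s.

Δt = 15.9 s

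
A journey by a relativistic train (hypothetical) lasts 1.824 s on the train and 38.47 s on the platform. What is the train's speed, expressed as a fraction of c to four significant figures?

v = 0.9989c

The proper time is measured on the train (both events occur at the train's location); Δt is measured on the platform. γ = Δt/τ = 38.47/1.824 = 21.09.
β = √(1 − 1/γ²) = √(1 − 0.002248) = √0.9978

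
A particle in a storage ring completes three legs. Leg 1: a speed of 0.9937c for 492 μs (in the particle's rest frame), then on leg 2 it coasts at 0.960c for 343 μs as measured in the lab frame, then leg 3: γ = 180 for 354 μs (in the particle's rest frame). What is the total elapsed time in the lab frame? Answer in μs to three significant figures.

Δt = 6.85×10⁴ μs

Leg 1: γ = 1/√(1 − 0.9937²) = 1/√0.01256 = 8.923; Δt_1 = 8.923 × 492 = 4390 μs.
Leg 2: 343 μs is already measured in the lab frame.
Leg 3: γ = 180; Δt_3 = 180.0 × 354 = 6.372×10⁴ μs.
Total: 4390 + 343.0 + 6.372×10⁴ μs.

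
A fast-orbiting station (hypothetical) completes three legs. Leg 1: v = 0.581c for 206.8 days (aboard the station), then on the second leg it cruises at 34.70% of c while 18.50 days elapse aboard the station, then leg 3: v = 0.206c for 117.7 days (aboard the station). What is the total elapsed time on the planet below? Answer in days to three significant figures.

Δt = 394 days

Leg 1: γ = 1/√(1 − 0.581²) = 1/√0.6624 = 1.229; Δt_1 = 1.229 × 206.8 = 254.1 days.
Leg 2: β = 0.3470; γ = 1/√(1 − 0.3470²) = 1/√0.8796 = 1.066; Δt_2 = 1.066 × 18.50 = 19.73 days.
Leg 3: γ = 1/√(1 − 0.206²) = 1/√0.9576 = 1.022; Δt_3 = 1.022 × 117.7 = 120.3 days.
Total: 254.1 + 19.73 + 120.3 days.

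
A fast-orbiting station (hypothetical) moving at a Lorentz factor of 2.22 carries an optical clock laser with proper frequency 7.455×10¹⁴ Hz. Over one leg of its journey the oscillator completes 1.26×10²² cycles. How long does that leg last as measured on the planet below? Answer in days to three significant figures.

γ = 2.22
Proper time for N cycles: τ = N/f = 1.26×10²²/(7.455×10¹⁴) = 1.690×10⁷ s = 195.6 days.
Lab-frame duration Δt = γτ = 2.220 × 195.6 = 434.3 days.

Δt = 434 days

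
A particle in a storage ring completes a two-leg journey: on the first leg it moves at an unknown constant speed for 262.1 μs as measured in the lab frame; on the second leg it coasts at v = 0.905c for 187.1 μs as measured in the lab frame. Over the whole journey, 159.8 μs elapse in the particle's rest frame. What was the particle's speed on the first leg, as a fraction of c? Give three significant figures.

Leg 1: speed unknown; τ_1 = 262.1/γ_1.
Leg 2: γ = 1/√(1 − 0.905²) = 1/√0.1810 = 2.351; τ_2 = 187.1/2.351 = 79.59 μs.
Total proper time: τ_1 + 79.59 = 159.8, so τ_1 = 159.8 − 79.59 = 80.21 μs.
γ_1 = 262.1/80.21 = 3.268; β = √(1 − 1/γ²) = √0.9064.

β = 0.952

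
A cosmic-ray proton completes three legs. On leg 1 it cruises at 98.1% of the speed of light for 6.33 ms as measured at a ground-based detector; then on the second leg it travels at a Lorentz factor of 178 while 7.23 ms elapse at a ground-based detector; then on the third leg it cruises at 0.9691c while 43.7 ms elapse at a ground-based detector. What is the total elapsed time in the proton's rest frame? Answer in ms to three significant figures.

τ = 12.0 ms

Leg 1: β = 0.981; γ = 1/√(1 − 0.981²) = 1/√0.03764 = 5.154; τ_1 = 6.33/5.154 = 1.228 ms.
Leg 2: γ = 178; τ_2 = 7.23/178.0 = 0.04062 ms.
Leg 3: γ = 1/√(1 − 0.9691²) = 1/√0.06085 = 4.054; τ_3 = 43.7/4.054 = 10.78 ms.
Total: 1.228 + 0.04062 + 10.78 ms.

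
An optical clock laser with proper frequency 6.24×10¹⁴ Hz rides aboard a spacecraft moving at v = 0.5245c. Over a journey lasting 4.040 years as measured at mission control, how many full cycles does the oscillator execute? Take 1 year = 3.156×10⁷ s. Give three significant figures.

γ = 1/√(1 − 0.5245²) = 1/√0.7249 = 1.175
The oscillator's own cycle count is N = f × τ where τ is the proper time aboard the spacecraft. τ = Δt/γ = 4.040/1.175 = 3.440 years = 1.086×10⁸ s.
N = 6.24×10¹⁴ × 1.086×10⁸ = 6.774×10²².

N = 6.77×10²²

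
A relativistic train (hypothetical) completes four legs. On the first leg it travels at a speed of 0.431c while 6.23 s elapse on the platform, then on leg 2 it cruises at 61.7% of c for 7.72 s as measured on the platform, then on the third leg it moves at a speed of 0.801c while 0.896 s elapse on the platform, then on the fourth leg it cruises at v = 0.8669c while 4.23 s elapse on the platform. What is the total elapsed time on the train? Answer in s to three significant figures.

Leg 1: γ = 1/√(1 − 0.431²) = 1/√0.8142 = 1.108; τ_1 = 6.23/1.108 = 5.622 s.
Leg 2: β = 0.617; γ = 1/√(1 − 0.617²) = 1/√0.6193 = 1.271; τ_2 = 7.72/1.271 = 6.075 s.
Leg 3: γ = 1/√(1 − 0.801²) = 1/√0.3584 = 1.670; τ_3 = 0.896/1.670 = 0.5364 s.
Leg 4: γ = 1/√(1 − 0.8669²) = 1/√0.2485 = 2.006; τ_4 = 4.23/2.006 = 2.109 s.
Total: 5.622 + 6.075 + 0.5364 + 2.109 s.

τ = 14.3 s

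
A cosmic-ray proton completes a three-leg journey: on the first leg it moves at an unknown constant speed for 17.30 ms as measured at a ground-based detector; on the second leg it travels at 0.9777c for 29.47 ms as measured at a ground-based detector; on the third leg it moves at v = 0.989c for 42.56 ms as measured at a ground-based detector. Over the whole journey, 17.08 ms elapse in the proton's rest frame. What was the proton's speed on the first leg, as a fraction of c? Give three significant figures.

β = 0.964

Leg 1: speed unknown; τ_1 = 17.30/γ_1.
Leg 2: γ = 1/√(1 − 0.9777²) = 1/√0.04410 = 4.762; τ_2 = 29.47/4.762 = 6.189 ms.
Leg 3: γ = 1/√(1 − 0.989²) = 1/√0.02188 = 6.761; τ_3 = 42.56/6.761 = 6.295 ms.
Total proper time: τ_1 + 6.189 + 6.295 = 17.08, so τ_1 = 17.08 − 12.48 = 4.596 ms.
γ_1 = 17.30/4.596 = 3.764; β = √(1 − 1/γ²) = √0.9294.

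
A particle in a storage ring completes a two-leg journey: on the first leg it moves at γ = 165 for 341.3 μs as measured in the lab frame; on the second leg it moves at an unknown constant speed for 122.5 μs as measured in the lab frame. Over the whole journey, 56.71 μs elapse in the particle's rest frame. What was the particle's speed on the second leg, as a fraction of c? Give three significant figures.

β = 0.895

Leg 1: γ = 165; τ_1 = 341.3/165.0 = 2.068 μs.
Leg 2: speed unknown; τ_2 = 122.5/γ_2.
Total proper time: 2.068 + τ_2 = 56.71, so τ_2 = 56.71 − 2.068 = 54.64 μs.
γ_2 = 122.5/54.64 = 2.242; β = √(1 − 1/γ²) = √0.8010.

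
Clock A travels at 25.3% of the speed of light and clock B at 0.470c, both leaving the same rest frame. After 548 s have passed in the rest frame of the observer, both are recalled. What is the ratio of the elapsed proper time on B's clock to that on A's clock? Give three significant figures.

τ_B/τ_A = 0.912

A: β = 0.253; γ = 1/√(1 − 0.253²) = 1/√0.9360 = 1.034. B: γ = 1/√(1 − 0.470²) = 1/√0.7791 = 1.133.
τ_A/τ_B = γ_B/γ_A = 1.133/1.034 = 1.096, so τ_B/τ_A = 0.9123.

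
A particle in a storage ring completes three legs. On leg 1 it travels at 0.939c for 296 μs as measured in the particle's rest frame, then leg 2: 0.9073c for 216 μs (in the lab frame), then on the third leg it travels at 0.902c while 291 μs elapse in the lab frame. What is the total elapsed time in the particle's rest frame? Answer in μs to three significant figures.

τ = 512 μs

Leg 1: 296 μs is already measured in the particle's rest frame.
Leg 2: γ = 1/√(1 − 0.9073²) = 1/√0.1768 = 2.378; τ_2 = 216/2.378 = 90.82 μs.
Leg 3: γ = 1/√(1 − 0.902²) = 1/√0.1864 = 2.316; τ_3 = 291/2.316 = 125.6 μs.
Total: 296.0 + 90.82 + 125.6 μs.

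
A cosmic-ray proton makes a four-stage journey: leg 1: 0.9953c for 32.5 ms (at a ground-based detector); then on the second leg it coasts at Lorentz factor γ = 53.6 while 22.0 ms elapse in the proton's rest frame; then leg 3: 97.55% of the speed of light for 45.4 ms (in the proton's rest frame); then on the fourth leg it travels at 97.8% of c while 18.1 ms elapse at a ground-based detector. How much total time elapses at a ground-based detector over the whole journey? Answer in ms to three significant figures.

Δt = 1440 ms

Leg 1: 32.5 ms is already measured at a ground-based detector.
Leg 2: γ = 53.6; Δt_2 = 53.60 × 22.0 = 1179 ms.
Leg 3: β = 0.9755; γ = 1/√(1 − 0.9755²) = 1/√0.04840 = 4.545; Δt_3 = 4.545 × 45.4 = 206.4 ms.
Leg 4: 18.1 ms is already measured at a ground-based detector.
Total: 32.50 + 1179 + 206.4 + 18.10 ms.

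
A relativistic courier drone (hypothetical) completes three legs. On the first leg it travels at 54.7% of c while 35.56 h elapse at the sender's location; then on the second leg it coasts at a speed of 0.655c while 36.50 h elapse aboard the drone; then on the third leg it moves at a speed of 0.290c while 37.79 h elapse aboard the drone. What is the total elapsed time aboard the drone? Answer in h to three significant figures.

τ = 104 h

Leg 1: β = 0.547; γ = 1/√(1 − 0.547²) = 1/√0.7008 = 1.195; τ_1 = 35.56/1.195 = 29.77 h.
Leg 2: 36.50 h is already measured aboard the drone.
Leg 3: 37.79 h is already measured aboard the drone.
Total: 29.77 + 36.50 + 37.79 h.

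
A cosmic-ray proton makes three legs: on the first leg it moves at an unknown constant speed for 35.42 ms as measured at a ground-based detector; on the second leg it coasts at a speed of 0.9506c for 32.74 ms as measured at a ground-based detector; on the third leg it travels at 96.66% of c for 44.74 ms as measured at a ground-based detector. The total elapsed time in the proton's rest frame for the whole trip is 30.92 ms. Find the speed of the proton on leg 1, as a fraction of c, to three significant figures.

β = 0.965

Leg 1: speed unknown; τ_1 = 35.42/γ_1.
Leg 2: γ = 1/√(1 − 0.9506²) = 1/√0.09636 = 3.221; τ_2 = 32.74/3.221 = 10.16 ms.
Leg 3: β = 0.9666; γ = 1/√(1 − 0.9666²) = 1/√0.06568 = 3.902; τ_3 = 44.74/3.902 = 11.47 ms.
Total proper time: τ_1 + 10.16 + 11.47 = 30.92, so τ_1 = 30.92 − 21.63 = 9.290 ms.
γ_1 = 35.42/9.290 = 3.812; β = √(1 − 1/γ²) = √0.9312.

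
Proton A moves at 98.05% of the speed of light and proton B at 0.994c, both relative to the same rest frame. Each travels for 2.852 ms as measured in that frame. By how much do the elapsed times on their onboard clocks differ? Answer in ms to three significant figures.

A: β = 0.9805; γ = 1/√(1 − 0.9805²) = 1/√0.03862 = 5.089; τ_A = 2.852/5.089 = 0.5605 ms.
B: γ = 1/√(1 − 0.994²) = 1/√0.01196 = 9.142; τ_B = 2.852/9.142 = 0.3120 ms.

|τ_A − τ_B| = 0.249 ms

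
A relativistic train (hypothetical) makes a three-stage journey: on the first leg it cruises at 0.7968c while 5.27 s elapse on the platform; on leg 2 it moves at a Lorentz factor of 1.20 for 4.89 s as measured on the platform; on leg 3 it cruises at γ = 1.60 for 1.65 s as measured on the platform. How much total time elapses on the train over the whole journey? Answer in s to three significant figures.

Leg 1: γ = 1/√(1 − 0.7968²) = 1/√0.3651 = 1.655; τ_1 = 5.27/1.655 = 3.184 s.
Leg 2: γ = 1.20; τ_2 = 4.89/1.200 = 4.075 s.
Leg 3: γ = 1.60; τ_3 = 1.65/1.600 = 1.031 s.
Total: 3.184 + 4.075 + 1.031 s.

τ = 8.29 s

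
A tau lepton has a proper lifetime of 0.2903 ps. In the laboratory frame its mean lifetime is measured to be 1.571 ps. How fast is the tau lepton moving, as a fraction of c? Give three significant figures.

γ = Δt/τ₀ = 1.571/0.2903 = 5.412
β = √(1 − 1/γ²) = √(1 − 0.03415) = √0.9659

β = 0.983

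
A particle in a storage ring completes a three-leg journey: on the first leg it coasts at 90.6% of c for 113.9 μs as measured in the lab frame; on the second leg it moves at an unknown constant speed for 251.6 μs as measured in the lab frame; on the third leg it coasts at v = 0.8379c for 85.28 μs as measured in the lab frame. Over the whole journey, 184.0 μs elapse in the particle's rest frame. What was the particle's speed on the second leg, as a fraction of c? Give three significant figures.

β = 0.935

Leg 1: β = 0.906; γ = 1/√(1 − 0.906²) = 1/√0.1792 = 2.363; τ_1 = 113.9/2.363 = 48.21 μs.
Leg 2: speed unknown; τ_2 = 251.6/γ_2.
Leg 3: γ = 1/√(1 − 0.8379²) = 1/√0.2979 = 1.832; τ_3 = 85.28/1.832 = 46.55 μs.
Total proper time: 48.21 + τ_2 + 46.55 = 184.0, so τ_2 = 184.0 − 94.76 = 89.24 μs.
γ_2 = 251.6/89.24 = 2.819; β = √(1 − 1/γ²) = √0.8742.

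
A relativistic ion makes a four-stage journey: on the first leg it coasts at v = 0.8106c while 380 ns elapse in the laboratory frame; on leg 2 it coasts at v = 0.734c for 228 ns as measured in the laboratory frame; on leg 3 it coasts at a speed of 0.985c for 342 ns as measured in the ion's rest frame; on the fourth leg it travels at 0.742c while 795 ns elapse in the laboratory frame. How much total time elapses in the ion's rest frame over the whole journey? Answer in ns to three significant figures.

τ = 1250 ns

Leg 1: γ = 1/√(1 − 0.8106²) = 1/√0.3429 = 1.708; τ_1 = 380/1.708 = 222.5 ns.
Leg 2: γ = 1/√(1 − 0.734²) = 1/√0.4612 = 1.472; τ_2 = 228/1.472 = 154.8 ns.
Leg 3: 342 ns is already measured in the ion's rest frame.
Leg 4: γ = 1/√(1 − 0.742²) = 1/√0.4494 = 1.492; τ_4 = 795/1.492 = 533.0 ns.
Total: 222.5 + 154.8 + 342.0 + 533.0 ns.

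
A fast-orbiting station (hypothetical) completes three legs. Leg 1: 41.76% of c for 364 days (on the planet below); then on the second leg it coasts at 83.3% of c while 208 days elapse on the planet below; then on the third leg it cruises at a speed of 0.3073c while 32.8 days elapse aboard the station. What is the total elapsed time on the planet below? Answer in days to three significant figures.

Leg 1: 364 days is already measured on the planet below.
Leg 2: 208 days is already measured on the planet below.
Leg 3: γ = 1/√(1 − 0.3073²) = 1/√0.9056 = 1.051; Δt_3 = 1.051 × 32.8 = 34.47 days.
Total: 364.0 + 208.0 + 34.47 days.

Δt = 606 days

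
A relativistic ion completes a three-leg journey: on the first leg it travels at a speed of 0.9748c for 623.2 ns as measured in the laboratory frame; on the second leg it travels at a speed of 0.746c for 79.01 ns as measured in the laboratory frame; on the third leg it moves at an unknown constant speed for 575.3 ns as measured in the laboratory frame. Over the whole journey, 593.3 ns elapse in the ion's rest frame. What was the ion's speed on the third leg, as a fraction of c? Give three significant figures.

β = 0.716

Leg 1: γ = 1/√(1 − 0.9748²) = 1/√0.04976 = 4.483; τ_1 = 623.2/4.483 = 139.0 ns.
Leg 2: γ = 1/√(1 − 0.746²) = 1/√0.4435 = 1.502; τ_2 = 79.01/1.502 = 52.62 ns.
Leg 3: speed unknown; τ_3 = 575.3/γ_3.
Total proper time: 139.0 + 52.62 + τ_3 = 593.3, so τ_3 = 593.3 − 191.6 = 401.7 ns.
γ_3 = 575.3/401.7 = 1.432; β = √(1 − 1/γ²) = √0.5126.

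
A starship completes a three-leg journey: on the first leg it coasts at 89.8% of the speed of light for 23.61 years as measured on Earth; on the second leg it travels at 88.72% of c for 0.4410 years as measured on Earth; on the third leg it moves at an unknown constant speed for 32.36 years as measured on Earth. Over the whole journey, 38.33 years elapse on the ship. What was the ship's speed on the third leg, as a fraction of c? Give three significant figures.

β = 0.515

Leg 1: β = 0.898; γ = 1/√(1 − 0.898²) = 1/√0.1936 = 2.273; τ_1 = 23.61/2.273 = 10.39 years.
Leg 2: β = 0.8872; γ = 1/√(1 − 0.8872²) = 1/√0.2129 = 2.167; τ_2 = 0.4410/2.167 = 0.2035 years.
Leg 3: speed unknown; τ_3 = 32.36/γ_3.
Total proper time: 10.39 + 0.2035 + τ_3 = 38.33, so τ_3 = 38.33 − 10.59 = 27.74 years.
γ_3 = 32.36/27.74 = 1.167; β = √(1 − 1/γ²) = √0.2652.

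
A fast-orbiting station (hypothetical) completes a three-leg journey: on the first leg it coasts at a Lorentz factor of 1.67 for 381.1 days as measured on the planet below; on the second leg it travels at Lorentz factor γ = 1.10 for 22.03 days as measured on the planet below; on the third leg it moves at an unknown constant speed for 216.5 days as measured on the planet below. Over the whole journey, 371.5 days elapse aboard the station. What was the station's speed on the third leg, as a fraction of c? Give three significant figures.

β = 0.822

Leg 1: γ = 1.67; τ_1 = 381.1/1.670 = 228.2 days.
Leg 2: γ = 1.10; τ_2 = 22.03/1.100 = 20.03 days.
Leg 3: speed unknown; τ_3 = 216.5/γ_3.
Total proper time: 228.2 + 20.03 + τ_3 = 371.5, so τ_3 = 371.5 − 248.2 = 123.3 days.
γ_3 = 216.5/123.3 = 1.756; β = √(1 − 1/γ²) = √0.6758.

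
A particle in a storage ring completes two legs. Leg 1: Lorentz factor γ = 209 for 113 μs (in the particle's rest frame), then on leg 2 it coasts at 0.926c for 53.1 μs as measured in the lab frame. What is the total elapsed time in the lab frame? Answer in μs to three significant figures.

Δt = 2.37×10⁴ μs

Leg 1: γ = 209; Δt_1 = 209.0 × 113 = 2.362×10⁴ μs.
Leg 2: 53.1 μs is already measured in the lab frame.
Total: 2.362×10⁴ + 53.10 μs.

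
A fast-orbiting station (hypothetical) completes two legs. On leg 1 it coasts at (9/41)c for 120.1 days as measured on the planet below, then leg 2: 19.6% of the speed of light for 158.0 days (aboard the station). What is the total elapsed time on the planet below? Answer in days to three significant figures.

Δt = 281 days

Leg 1: 120.1 days is already measured on the planet below.
Leg 2: β = 0.196; γ = 1/√(1 − 0.196²) = 1/√0.9616 = 1.020; Δt_2 = 1.020 × 158.0 = 161.1 days.
Total: 120.1 + 161.1 days.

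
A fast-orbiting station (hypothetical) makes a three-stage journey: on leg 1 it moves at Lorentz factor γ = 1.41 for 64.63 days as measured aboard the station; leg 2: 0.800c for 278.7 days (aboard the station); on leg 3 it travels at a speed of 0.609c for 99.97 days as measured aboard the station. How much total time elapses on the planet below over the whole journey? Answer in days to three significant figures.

Δt = 682 days

Leg 1: γ = 1.41; Δt_1 = 1.410 × 64.63 = 91.13 days.
Leg 2: γ = 1/√(1 − 0.800²) = 5/3 ≈ 1.667; Δt_2 = 1.667 × 278.7 = 464.5 days.
Leg 3: γ = 1/√(1 − 0.609²) = 1/√0.6291 = 1.261; Δt_3 = 1.261 × 99.97 = 126.0 days.
Total: 91.13 + 464.5 + 126.0 days.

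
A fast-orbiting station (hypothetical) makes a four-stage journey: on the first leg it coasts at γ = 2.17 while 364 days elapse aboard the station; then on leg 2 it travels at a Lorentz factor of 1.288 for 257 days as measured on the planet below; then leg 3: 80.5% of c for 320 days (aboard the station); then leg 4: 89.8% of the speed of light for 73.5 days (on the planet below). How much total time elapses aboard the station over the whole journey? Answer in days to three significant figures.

Leg 1: 364 days is already measured aboard the station.
Leg 2: γ = 1.288; τ_2 = 257/1.288 = 199.5 days.
Leg 3: 320 days is already measured aboard the station.
Leg 4: β = 0.898; γ = 1/√(1 − 0.898²) = 1/√0.1936 = 2.273; τ_4 = 73.5/2.273 = 32.34 days.
Total: 364.0 + 199.5 + 320.0 + 32.34 days.

τ = 916 days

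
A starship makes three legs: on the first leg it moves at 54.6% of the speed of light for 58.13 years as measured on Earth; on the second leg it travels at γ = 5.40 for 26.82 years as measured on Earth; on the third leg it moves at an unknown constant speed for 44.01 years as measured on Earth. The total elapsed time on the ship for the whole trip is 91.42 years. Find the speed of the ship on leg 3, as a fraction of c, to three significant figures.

Leg 1: β = 0.546; γ = 1/√(1 − 0.546²) = 1/√0.7019 = 1.194; τ_1 = 58.13/1.194 = 48.70 years.
Leg 2: γ = 5.40; τ_2 = 26.82/5.400 = 4.967 years.
Leg 3: speed unknown; τ_3 = 44.01/γ_3.
Total proper time: 48.70 + 4.967 + τ_3 = 91.42, so τ_3 = 91.42 − 53.67 = 37.75 years.
γ_3 = 44.01/37.75 = 1.166; β = √(1 − 1/γ²) = √0.2641.

β = 0.514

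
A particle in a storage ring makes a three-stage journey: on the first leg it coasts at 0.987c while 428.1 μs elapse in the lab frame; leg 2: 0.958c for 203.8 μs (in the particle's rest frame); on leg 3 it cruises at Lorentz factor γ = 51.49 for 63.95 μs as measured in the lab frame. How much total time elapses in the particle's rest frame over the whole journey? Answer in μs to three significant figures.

Leg 1: γ = 1/√(1 − 0.987²) = 1/√0.02583 = 6.222; τ_1 = 428.1/6.222 = 68.80 μs.
Leg 2: 203.8 μs is already measured in the particle's rest frame.
Leg 3: γ = 51.49; τ_3 = 63.95/51.49 = 1.242 μs.
Total: 68.80 + 203.8 + 1.242 μs.

τ = 274 μs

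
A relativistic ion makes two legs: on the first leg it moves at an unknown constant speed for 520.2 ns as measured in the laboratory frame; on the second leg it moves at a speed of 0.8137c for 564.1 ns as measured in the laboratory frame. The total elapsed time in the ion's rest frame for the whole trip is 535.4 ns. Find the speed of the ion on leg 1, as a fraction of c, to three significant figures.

Leg 1: speed unknown; τ_1 = 520.2/γ_1.
Leg 2: γ = 1/√(1 − 0.8137²) = 1/√0.3379 = 1.720; τ_2 = 564.1/1.720 = 327.9 ns.
Total proper time: τ_1 + 327.9 = 535.4, so τ_1 = 535.4 − 327.9 = 207.5 ns.
γ_1 = 520.2/207.5 = 2.507; β = √(1 − 1/γ²) = √0.8409.

β = 0.917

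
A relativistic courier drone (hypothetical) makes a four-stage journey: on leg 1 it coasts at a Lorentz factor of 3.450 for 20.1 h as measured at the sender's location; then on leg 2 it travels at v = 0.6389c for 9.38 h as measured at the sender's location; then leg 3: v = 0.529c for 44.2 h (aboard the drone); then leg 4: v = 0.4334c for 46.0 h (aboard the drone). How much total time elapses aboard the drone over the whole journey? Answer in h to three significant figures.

Leg 1: γ = 3.450; τ_1 = 20.1/3.450 = 5.826 h.
Leg 2: γ = 1/√(1 − 0.6389²) = 1/√0.5918 = 1.300; τ_2 = 9.38/1.300 = 7.216 h.
Leg 3: 44.2 h is already measured aboard the drone.
Leg 4: 46.0 h is already measured aboard the drone.
Total: 5.826 + 7.216 + 44.20 + 46.00 h.

τ = 103 h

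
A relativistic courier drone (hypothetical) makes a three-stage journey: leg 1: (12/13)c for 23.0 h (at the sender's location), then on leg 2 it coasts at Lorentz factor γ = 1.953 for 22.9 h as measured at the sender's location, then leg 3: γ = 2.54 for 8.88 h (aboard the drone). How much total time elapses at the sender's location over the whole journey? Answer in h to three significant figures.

Leg 1: 23.0 h is already measured at the sender's location.
Leg 2: 22.9 h is already measured at the sender's location.
Leg 3: γ = 2.54; Δt_3 = 2.540 × 8.88 = 22.56 h.
Total: 23.00 + 22.90 + 22.56 h.

Δt = 68.5 h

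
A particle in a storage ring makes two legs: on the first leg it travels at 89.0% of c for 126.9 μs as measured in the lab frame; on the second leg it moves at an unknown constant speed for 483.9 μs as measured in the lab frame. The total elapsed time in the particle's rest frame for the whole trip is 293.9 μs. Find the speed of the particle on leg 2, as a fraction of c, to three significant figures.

β = 0.873

Leg 1: β = 0.890; γ = 1/√(1 − 0.890²) = 1/√0.2079 = 2.193; τ_1 = 126.9/2.193 = 57.86 μs.
Leg 2: speed unknown; τ_2 = 483.9/γ_2.
Total proper time: 57.86 + τ_2 = 293.9, so τ_2 = 293.9 − 57.86 = 236.0 μs.
γ_2 = 483.9/236.0 = 2.050; β = √(1 − 1/γ²) = √0.7621.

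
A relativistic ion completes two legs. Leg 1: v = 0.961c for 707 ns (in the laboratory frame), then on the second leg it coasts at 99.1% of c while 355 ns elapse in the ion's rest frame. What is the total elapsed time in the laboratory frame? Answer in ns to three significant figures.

Leg 1: 707 ns is already measured in the laboratory frame.
Leg 2: β = 0.991; γ = 1/√(1 − 0.991²) = 1/√0.01792 = 7.470; Δt_2 = 7.470 × 355 = 2652 ns.
Total: 707.0 + 2652 ns.

Δt = 3360 ns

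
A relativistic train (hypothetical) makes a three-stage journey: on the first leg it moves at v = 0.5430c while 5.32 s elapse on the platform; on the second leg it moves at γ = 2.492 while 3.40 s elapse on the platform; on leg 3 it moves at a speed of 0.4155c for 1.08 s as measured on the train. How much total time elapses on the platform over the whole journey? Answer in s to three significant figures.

Leg 1: 5.32 s is already measured on the platform.
Leg 2: 3.40 s is already measured on the platform.
Leg 3: γ = 1/√(1 − 0.4155²) = 1/√0.8274 = 1.099; Δt_3 = 1.099 × 1.08 = 1.187 s.
Total: 5.320 + 3.400 + 1.187 s.

Δt = 9.91 s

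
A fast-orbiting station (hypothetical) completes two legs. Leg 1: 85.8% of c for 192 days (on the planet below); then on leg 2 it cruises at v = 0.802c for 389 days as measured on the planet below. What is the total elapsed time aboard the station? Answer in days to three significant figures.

τ = 331 days

Leg 1: β = 0.858; γ = 1/√(1 − 0.858²) = 1/√0.2638 = 1.947; τ_1 = 192/1.947 = 98.62 days.
Leg 2: γ = 1/√(1 − 0.802²) = 1/√0.3568 = 1.674; τ_2 = 389/1.674 = 232.4 days.
Total: 98.62 + 232.4 days.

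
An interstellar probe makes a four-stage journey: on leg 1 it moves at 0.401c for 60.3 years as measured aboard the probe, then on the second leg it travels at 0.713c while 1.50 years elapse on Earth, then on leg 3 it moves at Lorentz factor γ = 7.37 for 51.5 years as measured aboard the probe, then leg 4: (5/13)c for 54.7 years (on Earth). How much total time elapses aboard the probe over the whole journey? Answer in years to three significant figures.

Leg 1: 60.3 years is already measured aboard the probe.
Leg 2: γ = 1/√(1 − 0.713²) = 1/√0.4916 = 1.426; τ_2 = 1.50/1.426 = 1.052 years.
Leg 3: 51.5 years is already measured aboard the probe.
Leg 4: γ = 1/√(1 − (5/13)²) = 13/12 ≈ 1.083; τ_4 = 54.7/1.083 = 50.49 years.
Total: 60.30 + 1.052 + 51.50 + 50.49 years.

τ = 163 years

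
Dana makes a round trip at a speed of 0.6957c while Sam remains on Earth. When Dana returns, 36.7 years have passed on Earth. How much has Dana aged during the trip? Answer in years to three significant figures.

τ = 26.4 years

γ = 1/√(1 − 0.6957²) = 1/√0.5160 = 1.392
Dana's clock measures proper time along the trip: τ = Δt/γ = 36.7/1.392 years.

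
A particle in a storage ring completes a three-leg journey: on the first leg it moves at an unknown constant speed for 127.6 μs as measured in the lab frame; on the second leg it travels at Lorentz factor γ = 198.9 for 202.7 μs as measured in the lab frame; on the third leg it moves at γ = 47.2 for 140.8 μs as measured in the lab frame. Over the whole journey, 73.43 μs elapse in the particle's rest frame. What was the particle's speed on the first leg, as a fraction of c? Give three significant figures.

β = 0.839

Leg 1: speed unknown; τ_1 = 127.6/γ_1.
Leg 2: γ = 198.9; τ_2 = 202.7/198.9 = 1.019 μs.
Leg 3: γ = 47.2; τ_3 = 140.8/47.20 = 2.983 μs.
Total proper time: τ_1 + 1.019 + 2.983 = 73.43, so τ_1 = 73.43 − 4.002 = 69.43 μs.
γ_1 = 127.6/69.43 = 1.838; β = √(1 − 1/γ²) = √0.7039.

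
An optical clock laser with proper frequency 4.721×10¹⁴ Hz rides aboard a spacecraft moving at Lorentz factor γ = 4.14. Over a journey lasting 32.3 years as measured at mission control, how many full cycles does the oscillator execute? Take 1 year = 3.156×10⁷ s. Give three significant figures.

N = 1.16×10²³

γ = 4.14
The oscillator's own cycle count is N = f × τ where τ is the proper time aboard the spacecraft. τ = Δt/γ = 32.3/4.140 = 7.802 years = 2.462×10⁸ s.
N = 4.721×10¹⁴ × 2.462×10⁸ = 1.162×10²³.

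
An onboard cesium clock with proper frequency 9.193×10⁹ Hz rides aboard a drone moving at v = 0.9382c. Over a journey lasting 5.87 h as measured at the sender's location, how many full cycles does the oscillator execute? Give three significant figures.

γ = 1/√(1 − 0.9382²) = 1/√0.1198 = 2.889
The oscillator's own cycle count is N = f × τ where τ is the proper time aboard the drone. τ = Δt/γ = 5.87/2.889 = 2.032 h = 7.314×10³ s.
N = 9.193×10⁹ × 7.314×10³ = 6.723×10¹³.

N = 6.72×10¹³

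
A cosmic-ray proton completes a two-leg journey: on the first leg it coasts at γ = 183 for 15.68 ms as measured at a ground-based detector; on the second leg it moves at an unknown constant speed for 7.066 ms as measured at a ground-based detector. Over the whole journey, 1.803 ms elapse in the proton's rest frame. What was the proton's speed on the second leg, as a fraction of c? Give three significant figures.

Leg 1: γ = 183; τ_1 = 15.68/183.0 = 0.08568 ms.
Leg 2: speed unknown; τ_2 = 7.066/γ_2.
Total proper time: 0.08568 + τ_2 = 1.803, so τ_2 = 1.803 − 0.08568 = 1.717 ms.
γ_2 = 7.066/1.717 = 4.115; β = √(1 − 1/γ²) = √0.9409.

β = 0.970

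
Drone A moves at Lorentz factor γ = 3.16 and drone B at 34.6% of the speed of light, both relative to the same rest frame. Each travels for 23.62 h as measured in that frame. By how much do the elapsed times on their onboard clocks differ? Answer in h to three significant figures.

|τ_A − τ_B| = 14.7 h

A: γ = 3.16; τ_A = 23.62/3.160 = 7.475 h.
B: β = 0.346; γ = 1/√(1 − 0.346²) = 1/√0.8803 = 1.066; τ_B = 23.62/1.066 = 22.16 h.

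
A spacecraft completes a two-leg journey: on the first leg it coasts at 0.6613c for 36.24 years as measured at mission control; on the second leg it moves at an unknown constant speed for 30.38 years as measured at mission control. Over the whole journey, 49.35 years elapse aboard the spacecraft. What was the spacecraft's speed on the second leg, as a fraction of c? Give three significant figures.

β = 0.684

Leg 1: γ = 1/√(1 − 0.6613²) = 1/√0.5627 = 1.333; τ_1 = 36.24/1.333 = 27.18 years.
Leg 2: speed unknown; τ_2 = 30.38/γ_2.
Total proper time: 27.18 + τ_2 = 49.35, so τ_2 = 49.35 − 27.18 = 22.17 years.
γ_2 = 30.38/22.17 = 1.371; β = √(1 − 1/γ²) = √0.4677.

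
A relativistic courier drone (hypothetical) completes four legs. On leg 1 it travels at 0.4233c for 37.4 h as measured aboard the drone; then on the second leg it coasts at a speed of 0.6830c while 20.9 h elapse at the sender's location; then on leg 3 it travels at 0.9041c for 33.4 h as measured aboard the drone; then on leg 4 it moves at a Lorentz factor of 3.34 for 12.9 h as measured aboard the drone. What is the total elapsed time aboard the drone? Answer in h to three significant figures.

τ = 99.0 h

Leg 1: 37.4 h is already measured aboard the drone.
Leg 2: γ = 1/√(1 − 0.6830²) = 1/√0.5335 = 1.369; τ_2 = 20.9/1.369 = 15.27 h.
Leg 3: 33.4 h is already measured aboard the drone.
Leg 4: 12.9 h is already measured aboard the drone.
Total: 37.40 + 15.27 + 33.40 + 12.90 h.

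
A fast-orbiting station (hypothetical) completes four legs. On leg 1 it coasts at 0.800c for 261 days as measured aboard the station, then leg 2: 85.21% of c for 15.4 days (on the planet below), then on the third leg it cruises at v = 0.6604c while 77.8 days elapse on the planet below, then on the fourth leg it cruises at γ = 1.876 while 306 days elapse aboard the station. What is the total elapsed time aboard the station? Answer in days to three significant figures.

τ = 633 days

Leg 1: 261 days is already measured aboard the station.
Leg 2: β = 0.8521; γ = 1/√(1 − 0.8521²) = 1/√0.2739 = 1.911; τ_2 = 15.4/1.911 = 8.060 days.
Leg 3: γ = 1/√(1 − 0.6604²) = 1/√0.5639 = 1.332; τ_3 = 77.8/1.332 = 58.42 days.
Leg 4: 306 days is already measured aboard the station.
Total: 261.0 + 8.060 + 58.42 + 306.0 days.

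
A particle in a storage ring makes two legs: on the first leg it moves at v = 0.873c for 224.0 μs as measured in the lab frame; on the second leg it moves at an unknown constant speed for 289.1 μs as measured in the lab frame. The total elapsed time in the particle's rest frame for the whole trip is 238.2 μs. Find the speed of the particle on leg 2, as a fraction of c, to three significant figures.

Leg 1: γ = 1/√(1 − 0.873²) = 1/√0.2379 = 2.050; τ_1 = 224.0/2.050 = 109.2 μs.
Leg 2: speed unknown; τ_2 = 289.1/γ_2.
Total proper time: 109.2 + τ_2 = 238.2, so τ_2 = 238.2 − 109.2 = 129.0 μs.
γ_2 = 289.1/129.0 = 2.242; β = √(1 − 1/γ²) = √0.8010.

β = 0.895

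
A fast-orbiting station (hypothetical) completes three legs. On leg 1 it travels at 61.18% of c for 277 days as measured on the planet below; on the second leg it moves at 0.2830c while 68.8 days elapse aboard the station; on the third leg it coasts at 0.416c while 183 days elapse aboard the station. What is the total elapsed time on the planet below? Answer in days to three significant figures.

Leg 1: 277 days is already measured on the planet below.
Leg 2: γ = 1/√(1 − 0.2830²) = 1/√0.9199 = 1.043; Δt_2 = 1.043 × 68.8 = 71.73 days.
Leg 3: γ = 1/√(1 − 0.416²) = 1/√0.8269 = 1.100; Δt_3 = 1.100 × 183 = 201.2 days.
Total: 277.0 + 71.73 + 201.2 days.

Δt = 550 days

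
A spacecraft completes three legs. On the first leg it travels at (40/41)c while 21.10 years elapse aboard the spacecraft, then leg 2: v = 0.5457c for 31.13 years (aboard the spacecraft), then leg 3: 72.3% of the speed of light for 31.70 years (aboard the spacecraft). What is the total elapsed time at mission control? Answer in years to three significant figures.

Leg 1: γ = 1/√(1 − (40/41)²) = 41/9 ≈ 4.556; Δt_1 = 4.556 × 21.10 = 96.12 years.
Leg 2: γ = 1/√(1 − 0.5457²) = 1/√0.7022 = 1.193; Δt_2 = 1.193 × 31.13 = 37.15 years.
Leg 3: β = 0.723; γ = 1/√(1 − 0.723²) = 1/√0.4773 = 1.447; Δt_3 = 1.447 × 31.70 = 45.89 years.
Total: 96.12 + 37.15 + 45.89 years.

Δt = 179 years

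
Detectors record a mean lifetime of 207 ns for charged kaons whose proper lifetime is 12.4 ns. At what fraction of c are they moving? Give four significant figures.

γ = Δt/τ₀ = 207/12.4 = 16.69
β = √(1 − 1/γ²) = √(1 − 0.003588) = √0.9964

v = 0.9982c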